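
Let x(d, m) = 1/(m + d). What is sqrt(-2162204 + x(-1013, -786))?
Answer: I*sqrt(6997759189603)/1799 ≈ 1470.4*I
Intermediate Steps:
x(d, m) = 1/(d + m)
sqrt(-2162204 + x(-1013, -786)) = sqrt(-2162204 + 1/(-1013 - 786)) = sqrt(-2162204 + 1/(-1799)) = sqrt(-2162204 - 1/1799) = sqrt(-3889804997/1799) = I*sqrt(6997759189603)/1799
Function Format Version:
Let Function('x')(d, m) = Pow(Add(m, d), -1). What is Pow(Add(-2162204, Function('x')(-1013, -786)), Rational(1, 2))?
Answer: Mul(Rational(1, 1799), I, Pow(6997759189603, Rational(1, 2))) ≈ Mul(1470.4, I)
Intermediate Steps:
Function('x')(d, m) = Pow(Add(d, m), -1)
Pow(Add(-2162204, Function('x')(-1013, -786)), Rational(1, 2)) = Pow(Add(-2162204, Pow(Add(-1013, -786), -1)), Rational(1, 2)) = Pow(Add(-2162204, Pow(-1799, -1)), Rational(1, 2)) = Pow(Add(-2162204, Rational(-1, 1799)), Rational(1, 2)) = Pow(Rational(-3889804997, 1799), Rational(1, 2)) = Mul(Rational(1, 1799), I, Pow(6997759189603, Rational(1, 2)))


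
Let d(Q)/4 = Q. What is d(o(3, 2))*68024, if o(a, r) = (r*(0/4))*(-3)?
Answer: 0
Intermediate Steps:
o(a, r) = 0 (o(a, r) = (r*(0*(¼)))*(-3) = (r*0)*(-3) = 0*(-3) = 0)
d(Q) = 4*Q
d(o(3, 2))*68024 = (4*0)*68024 = 0*68024 = 0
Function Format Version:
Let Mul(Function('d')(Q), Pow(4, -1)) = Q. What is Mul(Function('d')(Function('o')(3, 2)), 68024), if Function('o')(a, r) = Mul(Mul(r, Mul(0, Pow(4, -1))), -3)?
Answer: 0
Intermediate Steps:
Function('o')(a, r) = 0 (Function('o')(a, r) = Mul(Mul(r, Mul(0, Rational(1, 4))), -3) = Mul(Mul(r, 0), -3) = Mul(0, -3) = 0)
Function('d')(Q) = Mul(4, Q)
Mul(Function('d')(Function('o')(3, 2)), 68024) = Mul(Mul(4, 0), 68024) = Mul(0, 68024) = 0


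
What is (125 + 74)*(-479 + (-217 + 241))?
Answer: -90545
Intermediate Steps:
(125 + 74)*(-479 + (-217 + 241)) = 199*(-479 + 24) = 199*(-455) = -90545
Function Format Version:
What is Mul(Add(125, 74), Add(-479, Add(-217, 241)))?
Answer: -90545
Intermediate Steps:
Mul(Add(125, 74), Add(-479, Add(-217, 241))) = Mul(199, Add(-479, 24)) = Mul(199, -455) = -90545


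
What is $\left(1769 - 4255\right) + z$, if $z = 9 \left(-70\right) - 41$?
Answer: $-3157$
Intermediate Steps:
$z = -671$ ($z = -630 - 41 = -671$)
$\left(1769 - 4255\right) + z = \left(1769 - 4255\right) - 671 = -2486 - 671 = -3157$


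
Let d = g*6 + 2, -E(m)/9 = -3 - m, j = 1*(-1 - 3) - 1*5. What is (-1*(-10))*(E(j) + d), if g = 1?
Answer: -460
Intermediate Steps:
j = -9 (j = 1*(-4) - 5 = -4 - 5 = -9)
E(m) = 27 + 9*m (E(m) = -9*(-3 - m) = 27 + 9*m)
d = 8 (d = 1*6 + 2 = 6 + 2 = 8)
(-1*(-10))*(E(j) + d) = (-1*(-10))*((27 + 9*(-9)) + 8) = 10*((27 - 81) + 8) = 10*(-54 + 8) = 10*(-46) = -460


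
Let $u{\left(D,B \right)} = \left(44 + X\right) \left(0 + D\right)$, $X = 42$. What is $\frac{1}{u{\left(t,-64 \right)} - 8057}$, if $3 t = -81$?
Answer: $- \frac{1}{10379} \approx -9.6348 \cdot 10^{-5}$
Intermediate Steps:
$t = -27$ ($t = \frac{1}{3} \left(-81\right) = -27$)
$u{\left(D,B \right)} = 86 D$ ($u{\left(D,B \right)} = \left(44 + 42\right) \left(0 + D\right) = 86 D$)
$\frac{1}{u{\left(t,-64 \right)} - 8057} = \frac{1}{86 \left(-27\right) - 8057} = \frac{1}{-2322 - 8057} = \frac{1}{-10379} = - \frac{1}{10379}$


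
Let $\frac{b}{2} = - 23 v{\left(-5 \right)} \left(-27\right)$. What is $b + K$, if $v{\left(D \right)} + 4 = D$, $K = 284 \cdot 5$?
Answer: $-9758$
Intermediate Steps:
$K = 1420$
$v{\left(D \right)} = -4 + D$
$b = -11178$ ($b = 2 - 23 \left(-4 - 5\right) \left(-27\right) = 2 \left(-23\right) \left(-9\right) \left(-27\right) = 2 \cdot 207 \left(-27\right) = 2 \left(-5589\right) = -11178$)
$b + K = -11178 + 1420 = -9758$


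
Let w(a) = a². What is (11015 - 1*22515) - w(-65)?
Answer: -15725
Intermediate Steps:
(11015 - 1*22515) - w(-65) = (11015 - 1*22515) - 1*(-65)² = (11015 - 22515) - 1*4225 = -11500 - 4225 = -15725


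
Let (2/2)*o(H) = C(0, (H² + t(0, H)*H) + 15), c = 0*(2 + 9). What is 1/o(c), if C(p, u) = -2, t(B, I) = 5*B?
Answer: -½ ≈ -0.50000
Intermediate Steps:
c = 0 (c = 0*11 = 0)
o(H) = -2
1/o(c) = 1/(-2) = -½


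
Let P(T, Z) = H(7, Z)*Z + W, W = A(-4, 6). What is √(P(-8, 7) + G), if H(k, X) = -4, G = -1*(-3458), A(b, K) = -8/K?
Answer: √30858/3 ≈ 58.555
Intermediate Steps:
G = 3458
W = -4/3 (W = -8/6 = -8*⅙ = -4/3 ≈ -1.3333)
P(T, Z) = -4/3 - 4*Z (P(T, Z) = -4*Z - 4/3 = -4/3 - 4*Z)
√(P(-8, 7) + G) = √((-4/3 - 4*7) + 3458) = √((-4/3 - 28) + 3458) = √(-88/3 + 3458) = √(10286/3) = √30858/3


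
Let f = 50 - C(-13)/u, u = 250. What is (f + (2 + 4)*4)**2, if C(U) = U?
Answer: 342731169/62500 ≈ 5483.7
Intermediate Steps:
f = 12513/250 (f = 50 - (-13)/250 = 50 - 1*(-13/250) = 50 + 13/250 = 12513/250 ≈ 50.052)
(f + (2 + 4)*4)**2 = (12513/250 + (2 + 4)*4)**2 = (12513/250 + 6*4)**2 = (12513/250 + 24)**2 = (18513/250)**2 = 342731169/62500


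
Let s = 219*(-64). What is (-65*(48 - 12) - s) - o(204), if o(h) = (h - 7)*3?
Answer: 11085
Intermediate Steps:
o(h) = -21 + 3*h (o(h) = (-7 + h)*3 = -21 + 3*h)
s = -14016
(-65*(48 - 12) - s) - o(204) = (-65*(48 - 12) - 1*(-14016)) - (-21 + 3*204) = (-65*36 + 14016) - (-21 + 612) = (-2340 + 14016) - 1*591 = 11676 - 591 = 11085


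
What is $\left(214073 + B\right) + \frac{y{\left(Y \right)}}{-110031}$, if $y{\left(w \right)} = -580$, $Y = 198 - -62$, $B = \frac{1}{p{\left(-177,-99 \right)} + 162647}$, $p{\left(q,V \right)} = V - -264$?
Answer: $\frac{3834982418152547}{17914367172} \approx 2.1407 \cdot 10^{5}$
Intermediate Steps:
$p{\left(q,V \right)} = 264 + V$ ($p{\left(q,V \right)} = V + 264 = 264 + V$)
$B = \frac{1}{162812}$ ($B = \frac{1}{\left(264 - 99\right) + 162647} = \frac{1}{165 + 162647} = \frac{1}{162812} \approx 6.1421 \cdot 10^{-6}$)
$Y = 260$ ($Y = 198 + 62 = 260$)
$\left(214073 + B\right) + \frac{y{\left(Y \right)}}{-110031} = \left(214073 + \frac{1}{162812}\right) - \frac{580}{-110031} = \frac{34853653277}{162812} - - \frac{580}{110031} = \frac{34853653277}{162812} + \frac{580}{110031} = \frac{3834982418152547}{17914367172}$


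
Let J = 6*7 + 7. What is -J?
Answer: -49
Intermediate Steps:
J = 49 (J = 42 + 7 = 49)
-J = -1*49 = -49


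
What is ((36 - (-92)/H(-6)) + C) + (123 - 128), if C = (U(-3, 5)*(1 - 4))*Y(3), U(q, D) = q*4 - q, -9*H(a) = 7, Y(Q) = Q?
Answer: -44/7 ≈ -6.2857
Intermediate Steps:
H(a) = -7/9 (H(a) = -1/9*7 = -7/9)
U(q, D) = 3*q (U(q, D) = 4*q - q = 3*q)
C = 81 (C = ((3*(-3))*(1 - 4))*3 = -9*(-3)*3 = 27*3 = 81)
((36 - (-92)/H(-6)) + C) + (123 - 128) = ((36 - (-92)/(-7/9)) + 81) + (123 - 128) = ((36 - (-92)*(-9)/7) + 81) - 5 = ((36 - 1*828/7) + 81) - 5 = ((36 - 828/7) + 81) - 5 = (-576/7 + 81) - 5 = -9/7 - 5 = -44/7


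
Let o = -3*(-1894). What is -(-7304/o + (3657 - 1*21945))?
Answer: 51959860/2841 ≈ 18289.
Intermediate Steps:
o = 5682
-(-7304/o + (3657 - 1*21945)) = -(-7304/5682 + (3657 - 1*21945)) = -(-7304*1/5682 + (3657 - 21945)) = -(-3652/2841 - 18288) = -1*(-51959860/2841) = 51959860/2841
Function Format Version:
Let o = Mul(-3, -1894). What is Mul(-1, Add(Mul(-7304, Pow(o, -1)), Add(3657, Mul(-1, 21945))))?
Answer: Rational(51959860, 2841) ≈ 18289.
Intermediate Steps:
o = 5682
Mul(-1, Add(Mul(-7304, Pow(o, -1)), Add(3657, Mul(-1, 21945)))) = Mul(-1, Add(Mul(-7304, Pow(5682, -1)), Add(3657, Mul(-1, 21945)))) = Mul(-1, Add(Mul(-7304, Rational(1, 5682)), Add(3657, -21945))) = Mul(-1, Add(Rational(-3652, 2841), -18288)) = Mul(-1, Rational(-51959860, 2841)) = Rational(51959860, 2841)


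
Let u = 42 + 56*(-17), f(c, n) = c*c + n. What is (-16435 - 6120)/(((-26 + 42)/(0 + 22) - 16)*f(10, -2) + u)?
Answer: 248105/26474 ≈ 9.3716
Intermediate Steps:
f(c, n) = n + c**2 (f(c, n) = c**2 + n = n + c**2)
u = -910 (u = 42 - 952 = -910)
(-16435 - 6120)/(((-26 + 42)/(0 + 22) - 16)*f(10, -2) + u) = (-16435 - 6120)/(((-26 + 42)/(0 + 22) - 16)*(-2 + 10**2) - 910) = -22555/((16/22 - 16)*(-2 + 100) - 910) = -22555/((16*(1/22) - 16)*98 - 910) = -22555/((8/11 - 16)*98 - 910) = -22555/(-168/11*98 - 910) = -22555/(-16464/11 - 910) = -22555/(-26474/11) = -22555*(-11/26474) = 248105/26474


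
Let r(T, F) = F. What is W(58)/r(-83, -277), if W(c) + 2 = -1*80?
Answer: 82/277 ≈ 0.29603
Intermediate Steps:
W(c) = -82 (W(c) = -2 - 1*80 = -2 - 80 = -82)
W(58)/r(-83, -277) = -82/(-277) = -82*(-1/277) = 82/277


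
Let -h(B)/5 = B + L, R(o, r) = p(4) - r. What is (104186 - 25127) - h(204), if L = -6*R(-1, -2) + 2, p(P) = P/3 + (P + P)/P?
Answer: 79929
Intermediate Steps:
p(P) = 2 + P/3 (p(P) = P*(1/3) + (2*P)/P = P/3 + 2 = 2 + P/3)
R(o, r) = 10/3 - r (R(o, r) = (2 + (1/3)*4) - r = (2 + 4/3) - r = 10/3 - r)
L = -30 (L = -6*(10/3 - 1*(-2)) + 2 = -6*(10/3 + 2) + 2 = -6*16/3 + 2 = -32 + 2 = -30)
h(B) = 150 - 5*B (h(B) = -5*(B - 30) = -5*(-30 + B) = 150 - 5*B)
(104186 - 25127) - h(204) = (104186 - 25127) - (150 - 5*204) = 79059 - (150 - 1020) = 79059 - 1*(-870) = 79059 + 870 = 79929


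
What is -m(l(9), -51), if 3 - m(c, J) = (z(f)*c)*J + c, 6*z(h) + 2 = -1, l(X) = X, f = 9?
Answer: 471/2 ≈ 235.50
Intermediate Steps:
z(h) = -½ (z(h) = -⅓ + (⅙)*(-1) = -⅓ - ⅙ = -½)
m(c, J) = 3 - c + J*c/2 (m(c, J) = 3 - ((-c/2)*J + c) = 3 - (-J*c/2 + c) = 3 - (c - J*c/2) = 3 + (-c + J*c/2) = 3 - c + J*c/2)
-m(l(9), -51) = -(3 - 1*9 + (½)*(-51)*9) = -(3 - 9 - 459/2) = -1*(-471/2) = 471/2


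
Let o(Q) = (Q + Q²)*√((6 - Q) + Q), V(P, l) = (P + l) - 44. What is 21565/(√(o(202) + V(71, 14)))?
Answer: 21565/√(41 + 41006*√6) ≈ 68.030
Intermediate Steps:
V(P, l) = -44 + P + l
o(Q) = √6*(Q + Q²) (o(Q) = (Q + Q²)*√6 = √6*(Q + Q²))
21565/(√(o(202) + V(71, 14))) = 21565/(√(202*√6*(1 + 202) + (-44 + 71 + 14))) = 21565/(√(202*√6*203 + 41)) = 21565/(√(41006*√6 + 41)) = 21565/(√(41 + 41006*√6)) = 21565/√(41 + 41006*√6)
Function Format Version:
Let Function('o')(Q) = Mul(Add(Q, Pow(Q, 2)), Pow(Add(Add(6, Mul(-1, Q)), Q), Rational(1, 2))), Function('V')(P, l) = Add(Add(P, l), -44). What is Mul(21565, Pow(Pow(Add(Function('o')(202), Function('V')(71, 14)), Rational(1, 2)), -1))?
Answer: Mul(21565, Pow(Add(41, Mul(41006, Pow(6, Rational(1, 2)))), Rational(-1, 2))) ≈ 68.030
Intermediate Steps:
Function('V')(P, l) = Add(-44, P, l)
Function('o')(Q) = Mul(Pow(6, Rational(1, 2)), Add(Q, Pow(Q, 2))) (Function('o')(Q) = Mul(Add(Q, Pow(Q, 2)), Pow(6, Rational(1, 2))) = Mul(Pow(6, Rational(1, 2)), Add(Q, Pow(Q, 2))))
Mul(21565, Pow(Pow(Add(Function('o')(202), Function('V')(71, 14)), Rational(1, 2)), -1)) = Mul(21565, Pow(Pow(Add(Mul(202, Pow(6, Rational(1, 2)), Add(1, 202)), Add(-44, 71, 14)), Rational(1, 2)), -1)) = Mul(21565, Pow(Pow(Add(Mul(202, Pow(6, Rational(1, 2)), 203), 41), Rational(1, 2)), -1)) = Mul(21565, Pow(Pow(Add(Mul(41006, Pow(6, Rational(1, 2))), 41), Rational(1, 2)), -1)) = Mul(21565, Pow(Pow(Add(41, Mul(41006, Pow(6, Rational(1, 2)))), Rational(1, 2)), -1)) = Mul(21565, Pow(Add(41, Mul(41006, Pow(6, Rational(1, 2)))), Rational(-1, 2)))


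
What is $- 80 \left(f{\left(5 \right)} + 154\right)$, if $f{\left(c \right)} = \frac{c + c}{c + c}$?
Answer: $-12400$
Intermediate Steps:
$f{\left(c \right)} = 1$ ($f{\left(c \right)} = \frac{2 c}{2 c} = 2 c \frac{1}{2 c} = 1$)
$- 80 \left(f{\left(5 \right)} + 154\right) = - 80 \left(1 + 154\right) = \left(-80\right) 155 = -12400$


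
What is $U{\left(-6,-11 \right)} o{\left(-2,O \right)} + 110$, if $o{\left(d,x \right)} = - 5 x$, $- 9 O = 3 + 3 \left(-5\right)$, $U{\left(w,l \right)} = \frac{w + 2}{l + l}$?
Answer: $\frac{3590}{33} \approx 108.79$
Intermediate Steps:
$U{\left(w,l \right)} = \frac{2 + w}{2 l}$
$O = \frac{4}{3}$ ($O = - \frac{3 + 3 \left(-5\right)}{9} = - \frac{3 - 15}{9} = \left(- \frac{1}{9}\right) \left(-12\right) = \frac{4}{3} \approx 1.3333$)
$U{\left(-6,-11 \right)} o{\left(-2,O \right)} + 110 = \frac{2 - 6}{2 \left(-11\right)} \left(\left(-5\right) \frac{4}{3}\right) + 110 = \frac{1}{2} \left(- \frac{1}{11}\right) \left(-4\right) \left(- \frac{20}{3}\right) + 110 = \frac{2}{11} \left(- \frac{20}{3}\right) + 110 = - \frac{40}{33} + 110 = \frac{3590}{33}$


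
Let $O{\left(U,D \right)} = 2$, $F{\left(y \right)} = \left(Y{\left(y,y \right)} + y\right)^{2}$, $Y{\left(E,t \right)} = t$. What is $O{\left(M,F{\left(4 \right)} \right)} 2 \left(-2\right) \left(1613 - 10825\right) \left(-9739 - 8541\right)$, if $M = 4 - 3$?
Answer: $-1347162880$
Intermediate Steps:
$M = 1$
$F{\left(y \right)} = 4 y^{2}$ ($F{\left(y \right)} = \left(y + y\right)^{2} = \left(2 y\right)^{2} = 4 y^{2}$)
$O{\left(M,F{\left(4 \right)} \right)} 2 \left(-2\right) \left(1613 - 10825\right) \left(-9739 - 8541\right) = 2 \cdot 2 \left(-2\right) \left(1613 - 10825\right) \left(-9739 - 8541\right) = 4 \left(-2\right) \left(\left(-9212\right) \left(-18280\right)\right) = \left(-8\right) 168395360 = -1347162880$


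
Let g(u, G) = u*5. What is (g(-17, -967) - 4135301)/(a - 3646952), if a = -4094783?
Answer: 4135386/7741735 ≈ 0.53417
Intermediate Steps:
g(u, G) = 5*u
(g(-17, -967) - 4135301)/(a - 3646952) = (5*(-17) - 4135301)/(-4094783 - 3646952) = (-85 - 4135301)/(-7741735) = -4135386*(-1/7741735) = 4135386/7741735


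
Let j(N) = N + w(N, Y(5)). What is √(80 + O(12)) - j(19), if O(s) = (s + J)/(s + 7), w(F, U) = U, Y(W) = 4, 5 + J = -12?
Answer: -23 + √28785/19 ≈ -14.070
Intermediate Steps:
J = -17 (J = -5 - 12 = -17)
j(N) = 4 + N (j(N) = N + 4 = 4 + N)
O(s) = (-17 + s)/(7 + s) (O(s) = (s - 17)/(s + 7) = (-17 + s)/(7 + s))
√(80 + O(12)) - j(19) = √(80 + (-17 + 12)/(7 + 12)) - (4 + 19) = √(80 - 5/19) - 1*23 = √(80 + (1/19)*(-5)) - 23 = √(80 - 5/19) - 23 = √(1515/19) - 23 = √28785/19 - 23 = -23 + √28785/19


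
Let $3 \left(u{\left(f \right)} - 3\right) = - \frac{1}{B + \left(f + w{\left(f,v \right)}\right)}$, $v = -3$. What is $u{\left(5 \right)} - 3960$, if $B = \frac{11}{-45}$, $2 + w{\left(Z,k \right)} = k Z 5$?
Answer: $- \frac{12864192}{3251} \approx -3957.0$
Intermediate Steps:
$w{\left(Z,k \right)} = -2 + 5 Z k$ ($w{\left(Z,k \right)} = -2 + k Z 5 = -2 + Z k 5 = -2 + 5 Z k$)
$B = - \frac{11}{45}$ ($B = 11 \left(- \frac{1}{45}\right) = - \frac{11}{45} \approx -0.24444$)
$u{\left(f \right)} = 3 - \frac{1}{3 \left(- \frac{101}{45} - 14 f\right)}$ ($u{\left(f \right)} = 3 + \frac{\left(-1\right) \frac{1}{- \frac{11}{45} + \left(f + \left(-2 + 5 f \left(-3\right)\right)\right)}}{3} = 3 + \frac{\left(-1\right) \frac{1}{- \frac{11}{45} - \left(2 + 14 f\right)}}{3} = 3 + \frac{\left(-1\right) \frac{1}{- \frac{101}{45} - 14 f}}{3} = 3 - \frac{1}{3 \left(- \frac{101}{45} - 14 f\right)}$)
$u{\left(5 \right)} - 3960 = \frac{6 \left(53 + 315 \cdot 5\right)}{101 + 630 \cdot 5} - 3960 = \frac{6 \left(53 + 1575\right)}{101 + 3150} - 3960 = 6 \cdot \frac{1}{3251} \cdot 1628 - 3960 = \frac{9768}{3251} - 3960 = - \frac{12864192}{3251}$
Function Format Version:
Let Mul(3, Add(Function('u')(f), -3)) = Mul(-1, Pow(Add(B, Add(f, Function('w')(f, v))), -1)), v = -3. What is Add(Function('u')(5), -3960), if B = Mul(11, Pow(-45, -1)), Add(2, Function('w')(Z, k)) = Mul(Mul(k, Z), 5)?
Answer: Rational(-12864192, 3251) ≈ -3957.0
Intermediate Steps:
Function('w')(Z, k) = Add(-2, Mul(5, Z, k)) (Function('w')(Z, k) = Add(-2, Mul(Mul(k, Z), 5)) = Add(-2, Mul(Mul(Z, k), 5)) = Add(-2, Mul(5, Z, k)))
B = Rational(-11, 45) (B = Mul(11, Rational(-1, 45)) = Rational(-11, 45) ≈ -0.24444)
Function('u')(f) = Add(3, Mul(Rational(-1, 3), Pow(Add(Rational(-101, 45), Mul(-14, f)), -1))) (Function('u')(f) = Add(3, Mul(Rational(1, 3), Mul(-1, Pow(Add(Rational(-11, 45), Add(f, Add(-2, Mul(5, f, -3)))), -1)))) = Add(3, Mul(Rational(1, 3), Mul(-1, Pow(Add(Rational(-11, 45), Add(f, Add(-2, Mul(-15, f)))), -1)))) = Add(3, Mul(Rational(1, 3), Mul(-1, Pow(Add(Rational(-11, 45), Add(-2, Mul(-14, f))), -1)))) = Add(3, Mul(Rational(1, 3), Mul(-1, Pow(Add(Rational(-101, 45), Mul(-14, f)), -1)))) = Add(3, Mul(Rational(-1, 3), Pow(Add(Rational(-101, 45), Mul(-14, f)), -1))))
Add(Function('u')(5), -3960) = Add(Mul(6, Pow(Add(101, Mul(630, 5)), -1), Add(53, Mul(315, 5))), -3960) = Add(Mul(6, Pow(Add(101, 3150), -1), Add(53, 1575)), -3960) = Add(Mul(6, Pow(3251, -1), 1628), -3960) = Add(Mul(6, Rational(1, 3251), 1628), -3960) = Add(Rational(9768, 3251), -3960) = Rational(-12864192, 3251)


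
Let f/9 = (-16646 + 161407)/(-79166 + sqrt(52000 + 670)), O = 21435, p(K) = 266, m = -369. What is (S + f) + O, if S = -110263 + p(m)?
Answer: -12068242681171/136243541 - 1302849*sqrt(52670)/6267202886 ≈ -88579.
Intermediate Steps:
S = -109997 (S = -110263 + 266 = -109997)
f = 1302849/(-79166 + sqrt(52670)) (f = 9*((-16646 + 161407)/(-79166 + sqrt(52000 + 670))) = 9*(144761/(-79166 + sqrt(52670))) = 1302849/(-79166 + sqrt(52670)) ≈ -16.505)
(S + f) + O = (-109997 + (-2242203129/136243541 - 1302849*sqrt(52670)/6267202886)) + 21435 = (-14988622982506/136243541 - 1302849*sqrt(52670)/6267202886) + 21435 = -12068242681171/136243541 - 1302849*sqrt(52670)/6267202886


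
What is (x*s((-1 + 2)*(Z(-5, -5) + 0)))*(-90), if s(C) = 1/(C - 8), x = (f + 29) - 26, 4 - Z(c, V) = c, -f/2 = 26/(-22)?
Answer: -5310/11 ≈ -482.73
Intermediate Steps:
f = 26/11 (f = -52/(-22) = -52*(-1)/22 = -2*(-13/11) = 26/11 ≈ 2.3636)
Z(c, V) = 4 - c
x = 59/11 (x = (26/11 + 29) - 26 = 345/11 - 26 = 59/11 ≈ 5.3636)
s(C) = 1/(-8 + C)
(x*s((-1 + 2)*(Z(-5, -5) + 0)))*(-90) = (59/(11*(-8 + (-1 + 2)*((4 - 1*(-5)) + 0))))*(-90) = (59/(11*(-8 + 1*((4 + 5) + 0))))*(-90) = (59/(11*(-8 + 1*(9 + 0))))*(-90) = (59/(11*(-8 + 1*9)))*(-90) = (59/(11*(-8 + 9)))*(-90) = ((59/11)/1)*(-90) = ((59/11)*1)*(-90) = (59/11)*(-90) = -5310/11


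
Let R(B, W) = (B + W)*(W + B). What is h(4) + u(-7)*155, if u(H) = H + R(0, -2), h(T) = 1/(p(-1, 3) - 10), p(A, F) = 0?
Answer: -4651/10 ≈ -465.10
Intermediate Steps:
R(B, W) = (B + W)² (R(B, W) = (B + W)*(B + W) = (B + W)²)
h(T) = -⅒ (h(T) = 1/(0 - 10) = 1/(-10) = -⅒)
u(H) = 4 + H (u(H) = H + (0 - 2)² = H + (-2)² = H + 4 = 4 + H)
h(4) + u(-7)*155 = -⅒ + (4 - 7)*155 = -⅒ - 3*155 = -⅒ - 465 = -4651/10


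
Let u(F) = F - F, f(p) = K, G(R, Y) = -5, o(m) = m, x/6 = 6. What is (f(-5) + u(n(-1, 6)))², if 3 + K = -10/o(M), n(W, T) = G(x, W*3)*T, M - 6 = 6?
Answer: 529/36 ≈ 14.694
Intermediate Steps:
x = 36 (x = 6*6 = 36)
M = 12 (M = 6 + 6 = 12)
n(W, T) = -5*T
K = -23/6 (K = -3 - 10/12 = -3 - 10*1/12 = -3 - ⅚ = -23/6 ≈ -3.8333)
f(p) = -23/6
u(F) = 0
(f(-5) + u(n(-1, 6)))² = (-23/6 + 0)² = (-23/6)² = 529/36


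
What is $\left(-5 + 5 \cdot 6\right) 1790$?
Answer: $44750$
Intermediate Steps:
$\left(-5 + 5 \cdot 6\right) 1790 = \left(-5 + 30\right) 1790 = 25 \cdot 1790 = 44750$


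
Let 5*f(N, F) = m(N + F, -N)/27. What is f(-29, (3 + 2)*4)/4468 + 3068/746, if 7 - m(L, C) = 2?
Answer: 185055997/44997228 ≈ 4.1126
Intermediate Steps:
m(L, C) = 5 (m(L, C) = 7 - 1*2 = 7 - 2 = 5)
f(N, F) = 1/27 (f(N, F) = (5/27)/5 = (5*(1/27))/5 = (⅕)*(5/27) = 1/27)
f(-29, (3 + 2)*4)/4468 + 3068/746 = (1/27)/4468 + 3068/746 = (1/27)*(1/4468) + 3068*(1/746) = 1/120636 + 1534/373 = 185055997/44997228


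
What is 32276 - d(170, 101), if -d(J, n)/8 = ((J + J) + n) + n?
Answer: 36612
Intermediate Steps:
d(J, n) = -16*J - 16*n (d(J, n) = -8*(((J + J) + n) + n) = -8*((2*J + n) + n) = -8*((n + 2*J) + n) = -8*(2*J + 2*n) = -16*J - 16*n)
32276 - d(170, 101) = 32276 - (-16*170 - 16*101) = 32276 - (-2720 - 1616) = 32276 - 1*(-4336) = 32276 + 4336 = 36612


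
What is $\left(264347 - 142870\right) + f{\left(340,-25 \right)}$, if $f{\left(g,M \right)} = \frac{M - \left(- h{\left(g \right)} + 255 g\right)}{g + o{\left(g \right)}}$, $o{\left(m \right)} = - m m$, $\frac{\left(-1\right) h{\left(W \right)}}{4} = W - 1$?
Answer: $\frac{14001527101}{115260} \approx 1.2148 \cdot 10^{5}$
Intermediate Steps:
$h{\left(W \right)} = 4 - 4 W$ ($h{\left(W \right)} = - 4 \left(W - 1\right) = - 4 \left(-1 + W\right) = 4 - 4 W$)
$o{\left(m \right)} = - m^{2}$
$f{\left(g,M \right)} = \frac{4 + M - 259 g}{g - g^{2}}$ ($f{\left(g,M \right)} = \frac{M - \left(-4 + 259 g\right)}{g - g^{2}} = \frac{4 + M - 259 g}{g - g^{2}}$)
$\left(264347 - 142870\right) + f{\left(340,-25 \right)} = \left(264347 - 142870\right) + \frac{-4 - -25 + 259 \cdot 340}{340 \left(-1 + 340\right)} = 121477 + \frac{-4 + 25 + 88060}{340 \cdot 339} = 121477 + \frac{1}{340} \cdot \frac{1}{339} \cdot 88081 = 121477 + \frac{88081}{115260} = \frac{14001527101}{115260}$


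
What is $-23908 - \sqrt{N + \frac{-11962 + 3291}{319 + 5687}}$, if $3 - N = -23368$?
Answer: $-23908 - \frac{\sqrt{4988091570}}{462} \approx -24061.0$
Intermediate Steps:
$N = 23371$ ($N = 3 - -23368 = 3 + 23368 = 23371$)
$-23908 - \sqrt{N + \frac{-11962 + 3291}{319 + 5687}} = -23908 - \sqrt{23371 + \frac{-11962 + 3291}{319 + 5687}} = -23908 - \sqrt{23371 - \frac{8671}{6006}} = -23908 - \sqrt{23371 - \frac{667}{462}} = -23908 - \sqrt{\frac{10796735}{462}} = -23908 - \frac{\sqrt{4988091570}}{462}$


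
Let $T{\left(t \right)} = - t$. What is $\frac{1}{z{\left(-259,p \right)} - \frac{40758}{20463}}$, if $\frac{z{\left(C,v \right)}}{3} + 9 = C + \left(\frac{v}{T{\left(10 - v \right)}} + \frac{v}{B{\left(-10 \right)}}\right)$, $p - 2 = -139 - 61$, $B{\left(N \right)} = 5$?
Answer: $- \frac{3546920}{3270033311} \approx -0.0010847$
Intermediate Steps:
$p = -198$ ($p = 2 - 200 = -198$)
$z{\left(C,v \right)} = -27 + 3 C + \frac{3 v}{5} + \frac{3 v}{-10 + v}$ ($z{\left(C,v \right)} = -27 + 3 \left(C + \left(\frac{v}{\left(-1\right) \left(10 - v\right)} + \frac{v}{5}\right)\right) = -27 + 3 \left(C + \left(\frac{v}{-10 + v} + v \frac{1}{5}\right)\right) = -27 + 3 \left(C + \left(\frac{v}{-10 + v} + \frac{v}{5}\right)\right) = -27 + 3 \left(C + \left(\frac{v}{5} + \frac{v}{-10 + v}\right)\right) = -27 + 3 \left(C + \frac{v}{5} + \frac{v}{-10 + v}\right) = -27 + \left(3 C + \frac{3 v}{5} + \frac{3 v}{-10 + v}\right) = -27 + 3 C + \frac{3 v}{5} + \frac{3 v}{-10 + v}$)
$\frac{1}{z{\left(-259,p \right)} - \frac{40758}{20463}} = \frac{1}{\frac{3 \left(5 \left(-198\right) + \left(-10 - 198\right) \left(-45 - 198 + 5 \left(-259\right)\right)\right)}{5 \left(-10 - 198\right)} - \frac{40758}{20463}} = \frac{1}{\frac{3 \left(-990 - 208 \left(-45 - 198 - 1295\right)\right)}{5 \left(-208\right)} - \frac{13586}{6821}} = \frac{1}{\frac{3}{5} \left(- \frac{1}{208}\right) \left(-990 - -319904\right) - \frac{13586}{6821}} = \frac{1}{\frac{3}{5} \left(- \frac{1}{208}\right) \left(-990 + 319904\right) - \frac{13586}{6821}} = \frac{1}{\frac{3}{5} \left(- \frac{1}{208}\right) 318914 - \frac{13586}{6821}} = \frac{1}{- \frac{478371}{520} - \frac{13586}{6821}} = \frac{1}{- \frac{3270033311}{3546920}} = - \frac{3546920}{3270033311}$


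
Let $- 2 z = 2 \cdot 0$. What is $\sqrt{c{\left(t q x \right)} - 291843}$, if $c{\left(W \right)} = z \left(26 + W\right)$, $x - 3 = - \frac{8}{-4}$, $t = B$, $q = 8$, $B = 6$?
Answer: $9 i \sqrt{3603} \approx 540.22 i$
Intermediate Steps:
$z = 0$ ($z = - \frac{2 \cdot 0}{2} = \left(- \frac{1}{2}\right) 0 = 0$)
$t = 6$
$x = 5$ ($x = 3 - \frac{8}{-4} = 3 - -2 = 3 + 2 = 5$)
$c{\left(W \right)} = 0$ ($c{\left(W \right)} = 0 \left(26 + W\right) = 0$)
$\sqrt{c{\left(t q x \right)} - 291843} = \sqrt{0 - 291843} = \sqrt{-291843} = 9 i \sqrt{3603}$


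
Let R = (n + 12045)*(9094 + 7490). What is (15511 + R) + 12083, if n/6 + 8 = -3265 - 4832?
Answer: -606698046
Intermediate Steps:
n = -48630 (n = -48 + 6*(-3265 - 4832) = -48 + 6*(-8097) = -48 - 48582 = -48630)
R = -606725640 (R = (-48630 + 12045)*(9094 + 7490) = -36585*16584 = -606725640)
(15511 + R) + 12083 = (15511 - 606725640) + 12083 = -606710129 + 12083 = -606698046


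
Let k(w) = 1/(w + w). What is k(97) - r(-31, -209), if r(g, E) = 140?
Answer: -27159/194 ≈ -139.99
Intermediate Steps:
k(w) = 1/(2*w)
k(97) - r(-31, -209) = (½)/97 - 1*140 = (½)*(1/97) - 140 = 1/194 - 140 = -27159/194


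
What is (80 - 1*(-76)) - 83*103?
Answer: -8393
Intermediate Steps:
(80 - 1*(-76)) - 83*103 = (80 + 76) - 8549 = 156 - 8549 = -8393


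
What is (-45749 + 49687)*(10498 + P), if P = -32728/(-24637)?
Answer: 1018650154852/24637 ≈ 4.1346e+7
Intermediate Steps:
P = 32728/24637 (P = -32728*(-1/24637) = 32728/24637 ≈ 1.3284)
(-45749 + 49687)*(10498 + P) = (-45749 + 49687)*(10498 + 32728/24637) = 3938*(258671954/24637) = 1018650154852/24637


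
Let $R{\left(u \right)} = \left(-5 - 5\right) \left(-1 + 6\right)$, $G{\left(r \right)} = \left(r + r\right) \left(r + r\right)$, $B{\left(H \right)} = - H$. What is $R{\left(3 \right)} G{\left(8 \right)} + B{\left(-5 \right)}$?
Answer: $-12795$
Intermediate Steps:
$G{\left(r \right)} = 4 r^{2}$ ($G{\left(r \right)} = 2 r 2 r = 4 r^{2}$)
$R{\left(u \right)} = -50$ ($R{\left(u \right)} = \left(-5 - 5\right) 5 = \left(-10\right) 5 = -50$)
$R{\left(3 \right)} G{\left(8 \right)} + B{\left(-5 \right)} = - 50 \cdot 4 \cdot 8^{2} - -5 = - 50 \cdot 4 \cdot 64 + 5 = \left(-50\right) 256 + 5 = -12800 + 5 = -12795$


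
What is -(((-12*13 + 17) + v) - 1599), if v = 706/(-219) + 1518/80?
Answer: 15086899/8760 ≈ 1722.2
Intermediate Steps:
v = 137981/8760 (v = 706*(-1/219) + 1518*(1/80) = -706/219 + 759/40 = 137981/8760 ≈ 15.751)
-(((-12*13 + 17) + v) - 1599) = -(((-12*13 + 17) + 137981/8760) - 1599) = -(((-156 + 17) + 137981/8760) - 1599) = -((-139 + 137981/8760) - 1599) = -(-1079659/8760 - 1599) = -1*(-15086899/8760) = 15086899/8760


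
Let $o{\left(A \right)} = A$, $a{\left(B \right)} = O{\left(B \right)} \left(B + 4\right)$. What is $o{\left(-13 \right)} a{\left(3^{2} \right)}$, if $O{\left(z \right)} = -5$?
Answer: $845$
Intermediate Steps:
$a{\left(B \right)} = -20 - 5 B$ ($a{\left(B \right)} = - 5 \left(B + 4\right) = - 5 \left(4 + B\right) = -20 - 5 B$)
$o{\left(-13 \right)} a{\left(3^{2} \right)} = - 13 \left(-20 - 5 \cdot 3^{2}\right) = - 13 \left(-20 - 45\right) = \left(-13\right) \left(-65\right) = 845$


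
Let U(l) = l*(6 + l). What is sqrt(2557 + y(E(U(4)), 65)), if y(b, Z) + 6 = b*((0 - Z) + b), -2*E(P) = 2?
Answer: sqrt(2617) ≈ 51.157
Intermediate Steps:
E(P) = -1 (E(P) = -1/2*2 = -1)
y(b, Z) = -6 + b*(b - Z) (y(b, Z) = -6 + b*((0 - Z) + b) = -6 + b*(-Z + b) = -6 + b*(b - Z))
sqrt(2557 + y(E(U(4)), 65)) = sqrt(2557 + (-6 + (-1)**2 - 1*65*(-1))) = sqrt(2557 + (-6 + 1 + 65)) = sqrt(2557 + 60) = sqrt(2617)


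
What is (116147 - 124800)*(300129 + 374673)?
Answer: -5839061706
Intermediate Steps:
(116147 - 124800)*(300129 + 374673) = -8653*674802 = -5839061706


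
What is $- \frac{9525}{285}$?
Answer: $- \frac{635}{19} \approx -33.421$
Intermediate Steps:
$- \frac{9525}{285} = \left(-9525\right) \frac{1}{285} = - \frac{635}{19}$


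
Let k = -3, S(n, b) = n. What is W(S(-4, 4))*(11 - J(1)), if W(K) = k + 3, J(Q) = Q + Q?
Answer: 0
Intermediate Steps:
J(Q) = 2*Q
W(K) = 0 (W(K) = -3 + 3 = 0)
W(S(-4, 4))*(11 - J(1)) = 0*(11 - 2) = 0*9 = 0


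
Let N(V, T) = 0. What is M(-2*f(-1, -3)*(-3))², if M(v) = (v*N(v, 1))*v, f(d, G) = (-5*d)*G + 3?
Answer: 0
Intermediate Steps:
f(d, G) = 3 - 5*G*d (f(d, G) = -5*G*d + 3 = 3 - 5*G*d)
M(v) = 0 (M(v) = (v*0)*v = 0*v = 0)
M(-2*f(-1, -3)*(-3))² = 0² = 0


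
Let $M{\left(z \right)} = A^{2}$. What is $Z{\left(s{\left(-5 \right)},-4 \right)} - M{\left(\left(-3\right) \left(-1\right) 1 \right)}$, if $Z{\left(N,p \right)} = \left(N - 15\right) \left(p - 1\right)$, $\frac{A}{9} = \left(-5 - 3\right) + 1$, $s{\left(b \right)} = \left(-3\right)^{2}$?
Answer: $-3939$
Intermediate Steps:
$s{\left(b \right)} = 9$
$A = -63$ ($A = 9 \left(\left(-5 - 3\right) + 1\right) = 9 \left(-8 + 1\right) = 9 \left(-7\right) = -63$)
$Z{\left(N,p \right)} = \left(-1 + p\right) \left(-15 + N\right)$ ($Z{\left(N,p \right)} = \left(-15 + N\right) \left(-1 + p\right) = \left(-1 + p\right) \left(-15 + N\right)$)
$M{\left(z \right)} = 3969$ ($M{\left(z \right)} = \left(-63\right)^{2} = 3969$)
$Z{\left(s{\left(-5 \right)},-4 \right)} - M{\left(\left(-3\right) \left(-1\right) 1 \right)} = \left(15 - 9 - -60 + 9 \left(-4\right)\right) - 3969 = \left(15 - 9 + 60 - 36\right) - 3969 = 30 - 3969 = -3939$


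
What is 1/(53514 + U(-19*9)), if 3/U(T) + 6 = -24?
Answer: 10/535139 ≈ 1.8687e-5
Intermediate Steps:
U(T) = -1/10 (U(T) = 3/(-6 - 24) = 3/(-30) = 3*(-1/30) = -1/10)
1/(53514 + U(-19*9)) = 1/(53514 - 1/10) = 1/(535139/10) = 10/535139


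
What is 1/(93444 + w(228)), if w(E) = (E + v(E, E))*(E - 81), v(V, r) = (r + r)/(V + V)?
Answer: 1/127107 ≈ 7.8674e-6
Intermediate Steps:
v(V, r) = r/V (v(V, r) = (2*r)/((2*V)) = (2*r)*(1/(2*V)) = r/V)
w(E) = (1 + E)*(-81 + E) (w(E) = (E + E/E)*(E - 81) = (E + 1)*(-81 + E) = (1 + E)*(-81 + E))
1/(93444 + w(228)) = 1/(93444 + (-81 + 228² - 80*228)) = 1/(93444 + (-81 + 51984 - 18240)) = 1/(93444 + 33663) = 1/127107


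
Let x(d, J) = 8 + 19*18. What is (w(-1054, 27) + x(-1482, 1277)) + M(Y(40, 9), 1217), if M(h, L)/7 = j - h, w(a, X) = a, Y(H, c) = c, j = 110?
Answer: 3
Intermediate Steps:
x(d, J) = 350 (x(d, J) = 8 + 342 = 350)
M(h, L) = 770 - 7*h (M(h, L) = 7*(110 - h) = 770 - 7*h)
(w(-1054, 27) + x(-1482, 1277)) + M(Y(40, 9), 1217) = (-1054 + 350) + (770 - 7*9) = -704 + (770 - 63) = -704 + 707 = 3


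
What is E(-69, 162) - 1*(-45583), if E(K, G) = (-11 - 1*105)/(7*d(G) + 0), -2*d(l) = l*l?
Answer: 2093490499/45927 ≈ 45583.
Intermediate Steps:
d(l) = -l²/2 (d(l) = -l*l/2 = -l²/2)
E(K, G) = 232/(7*G²) (E(K, G) = (-11 - 1*105)/(7*(-G²/2) + 0) = (-11 - 105)/(-7*G²/2 + 0) = -116*(-2/(7*G²)) = -(-232)/(7*G²) = 232/(7*G²))
E(-69, 162) - 1*(-45583) = (232/7)/162² - 1*(-45583) = (232/7)*(1/26244) + 45583 = 58/45927 + 45583 = 2093490499/45927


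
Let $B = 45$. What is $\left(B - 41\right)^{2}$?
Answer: $16$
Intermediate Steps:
$\left(B - 41\right)^{2} = \left(45 - 41\right)^{2} = 4^{2} = 16$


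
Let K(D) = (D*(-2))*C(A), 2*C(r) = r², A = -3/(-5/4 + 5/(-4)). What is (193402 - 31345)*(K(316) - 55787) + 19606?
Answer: -227859916757/25 ≈ -9.1144e+9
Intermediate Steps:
A = 6/5 (A = -3/(-5*¼ + 5*(-¼)) = -3/(-5/4 - 5/4) = -3/(-5/2) = -3*(-⅖) = 6/5 ≈ 1.2000)
C(r) = r²/2
K(D) = -36*D/25 (K(D) = (D*(-2))*((6/5)²/2) = (-2*D)*((½)*(36/25)) = -2*D*(18/25) = -36*D/25)
(193402 - 31345)*(K(316) - 55787) + 19606 = (193402 - 31345)*(-36/25*316 - 55787) + 19606 = 162057*(-11376/25 - 55787) + 19606 = 162057*(-1406051/25) + 19606 = -227860406907/25 + 19606 = -227859916757/25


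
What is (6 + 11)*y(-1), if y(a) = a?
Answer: -17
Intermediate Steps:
(6 + 11)*y(-1) = (6 + 11)*(-1) = 17*(-1) = -17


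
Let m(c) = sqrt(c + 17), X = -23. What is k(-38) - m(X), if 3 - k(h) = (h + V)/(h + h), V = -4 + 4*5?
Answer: 103/38 - I*sqrt(6) ≈ 2.7105 - 2.4495*I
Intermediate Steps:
V = 16 (V = -4 + 20 = 16)
k(h) = 3 - (16 + h)/(2*h) (k(h) = 3 - (h + 16)/(h + h) = 3 - (16 + h)/(2*h))
m(c) = sqrt(17 + c)
k(-38) - m(X) = (5/2 - 8/(-38)) - sqrt(17 - 23) = (5/2 - 8*(-1/38)) - sqrt(-6) = (5/2 + 4/19) - I*sqrt(6) = 103/38 - I*sqrt(6)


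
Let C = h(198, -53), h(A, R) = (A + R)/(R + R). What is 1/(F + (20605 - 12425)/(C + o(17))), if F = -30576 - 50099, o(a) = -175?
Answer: -3739/301817241 ≈ -1.2388e-5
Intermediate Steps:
h(A, R) = (A + R)/(2*R) (h(A, R) = (A + R)/((2*R)) = (A + R)*(1/(2*R)) = (A + R)/(2*R))
C = -145/106 (C = (½)*(198 - 53)/(-53) = (½)*(-1/53)*145 = -145/106 ≈ -1.3679)
F = -80675
1/(F + (20605 - 12425)/(C + o(17))) = 1/(-80675 + (20605 - 12425)/(-145/106 - 175)) = 1/(-80675 + 8180/(-18695/106)) = 1/(-80675 + 8180*(-106/18695)) = 1/(-80675 - 173416/3739) = 1/(-301817241/3739) = -3739/301817241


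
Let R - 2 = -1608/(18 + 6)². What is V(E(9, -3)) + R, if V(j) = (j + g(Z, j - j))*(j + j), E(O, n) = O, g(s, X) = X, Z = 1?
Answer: 3869/24 ≈ 161.21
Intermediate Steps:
V(j) = 2*j² (V(j) = (j + (j - j))*(j + j) = (j + 0)*(2*j) = j*(2*j) = 2*j²)
R = -19/24 (R = 2 - 1608/(18 + 6)² = 2 - 1608/(24²) = 2 - 1608/576 = 2 - 1608*1/576 = 2 - 67/24 = -19/24 ≈ -0.79167)
V(E(9, -3)) + R = 2*9² - 19/24 = 2*81 - 19/24 = 162 - 19/24 = 3869/24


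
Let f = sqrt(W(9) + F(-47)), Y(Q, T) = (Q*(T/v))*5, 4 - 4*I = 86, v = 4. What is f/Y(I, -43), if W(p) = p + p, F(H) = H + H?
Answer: 16*I*sqrt(19)/8815 ≈ 0.0079118*I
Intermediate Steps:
F(H) = 2*H
W(p) = 2*p
I = -41/2 (I = 1 - 1/4*86 = 1 - 43/2 = -41/2 ≈ -20.500)
Y(Q, T) = 5*Q*T/4 (Y(Q, T) = (Q*(T/4))*5 = (Q*T/4)*5 = 5*Q*T/4)
f = 2*I*sqrt(19) (f = sqrt(2*9 + 2*(-47)) = sqrt(18 - 94) = sqrt(-76) = 2*I*sqrt(19) ≈ 8.7178*I)
f/Y(I, -43) = (2*I*sqrt(19))/(((5/4)*(-41/2)*(-43))) = (2*I*sqrt(19))/(8815/8) = (2*I*sqrt(19))*(8/8815) = 16*I*sqrt(19)/8815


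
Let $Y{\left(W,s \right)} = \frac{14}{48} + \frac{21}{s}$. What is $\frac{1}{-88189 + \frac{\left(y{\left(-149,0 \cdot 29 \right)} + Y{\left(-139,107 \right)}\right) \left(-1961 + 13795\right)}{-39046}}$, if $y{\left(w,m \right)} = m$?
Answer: $- \frac{7162152}{631624081871} \approx -1.1339 \cdot 10^{-5}$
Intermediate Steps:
$Y{\left(W,s \right)} = \frac{7}{24} + \frac{21}{s}$ ($Y{\left(W,s \right)} = 14 \cdot \frac{1}{48} + \frac{21}{s} = \frac{7}{24} + \frac{21}{s}$)
$\frac{1}{-88189 + \frac{\left(y{\left(-149,0 \cdot 29 \right)} + Y{\left(-139,107 \right)}\right) \left(-1961 + 13795\right)}{-39046}} = \frac{1}{-88189 + \frac{\left(0 \cdot 29 + \left(\frac{7}{24} + \frac{21}{107}\right)\right) \left(-1961 + 13795\right)}{-39046}} = \frac{1}{-88189 + \left(0 + \left(\frac{7}{24} + 21 \cdot \frac{1}{107}\right)\right) 11834 \left(- \frac{1}{39046}\right)} = \frac{1}{-88189 + \left(0 + \left(\frac{7}{24} + \frac{21}{107}\right)\right) 11834 \left(- \frac{1}{39046}\right)} = \frac{1}{-88189 + \left(0 + \frac{1253}{2568}\right) 11834 \left(- \frac{1}{39046}\right)} = \frac{1}{-88189 + \frac{1253}{2568} \cdot 11834 \left(- \frac{1}{39046}\right)} = \frac{1}{-88189 + \frac{7414001}{1284} \left(- \frac{1}{39046}\right)} = \frac{1}{-88189 - \frac{1059143}{7162152}} = \frac{1}{- \frac{631624081871}{7162152}} = - \frac{7162152}{631624081871}$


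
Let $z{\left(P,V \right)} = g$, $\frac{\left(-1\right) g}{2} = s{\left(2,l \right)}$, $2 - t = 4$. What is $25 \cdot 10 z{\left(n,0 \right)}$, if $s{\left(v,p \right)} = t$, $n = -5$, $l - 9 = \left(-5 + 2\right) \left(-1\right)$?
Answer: $1000$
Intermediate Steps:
$t = -2$ ($t = 2 - 4 = -2$)
$l = 12$ ($l = 9 + \left(-5 + 2\right) \left(-1\right) = 9 - -3 = 9 + 3 = 12$)
$s{\left(v,p \right)} = -2$
$g = 4$ ($g = \left(-2\right) \left(-2\right) = 4$)
$z{\left(P,V \right)} = 4$
$25 \cdot 10 z{\left(n,0 \right)} = 25 \cdot 10 \cdot 4 = 250 \cdot 4 = 1000$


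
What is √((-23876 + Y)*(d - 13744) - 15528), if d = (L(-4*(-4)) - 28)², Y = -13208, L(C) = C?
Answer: 2*√126081718 ≈ 22457.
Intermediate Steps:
d = 144 (d = (-4*(-4) - 28)² = (16 - 28)² = (-12)² = 144)
√((-23876 + Y)*(d - 13744) - 15528) = √((-23876 - 13208)*(144 - 13744) - 15528) = √(-37084*(-13600) - 15528) = √(504342400 - 15528) = √504326872 = 2*√126081718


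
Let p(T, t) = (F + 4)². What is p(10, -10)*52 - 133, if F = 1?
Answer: 1167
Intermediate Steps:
p(T, t) = 25 (p(T, t) = (1 + 4)² = 5² = 25)
p(10, -10)*52 - 133 = 25*52 - 133 = 1300 - 133 = 1167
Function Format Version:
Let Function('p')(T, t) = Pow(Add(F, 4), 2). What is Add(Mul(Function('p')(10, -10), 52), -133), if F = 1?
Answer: 1167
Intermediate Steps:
Function('p')(T, t) = 25 (Function('p')(T, t) = Pow(Add(1, 4), 2) = Pow(5, 2) = 25)
Add(Mul(Function('p')(10, -10), 52), -133) = Add(Mul(25, 52), -133) = Add(1300, -133) = 1167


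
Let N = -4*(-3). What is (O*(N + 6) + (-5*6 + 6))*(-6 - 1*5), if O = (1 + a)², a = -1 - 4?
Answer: -2904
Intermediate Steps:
a = -5
N = 12
O = 16 (O = (1 - 5)² = (-4)² = 16)
(O*(N + 6) + (-5*6 + 6))*(-6 - 1*5) = (16*(12 + 6) + (-5*6 + 6))*(-6 - 1*5) = (16*18 + (-30 + 6))*(-6 - 5) = (288 - 24)*(-11) = 264*(-11) = -2904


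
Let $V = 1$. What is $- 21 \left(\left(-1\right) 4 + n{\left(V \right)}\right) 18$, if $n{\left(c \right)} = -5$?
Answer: $3402$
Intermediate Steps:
$- 21 \left(\left(-1\right) 4 + n{\left(V \right)}\right) 18 = - 21 \left(\left(-1\right) 4 - 5\right) 18 = - 21 \left(-4 - 5\right) 18 = \left(-21\right) \left(-9\right) 18 = 189 \cdot 18 = 3402$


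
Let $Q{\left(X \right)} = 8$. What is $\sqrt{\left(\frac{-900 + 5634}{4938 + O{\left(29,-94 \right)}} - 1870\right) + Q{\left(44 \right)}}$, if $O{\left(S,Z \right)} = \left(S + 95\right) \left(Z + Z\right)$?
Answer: $\frac{i \sqrt{157176349907}}{9187} \approx 43.154 i$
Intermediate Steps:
$O{\left(S,Z \right)} = 2 Z \left(95 + S\right)$ ($O{\left(S,Z \right)} = \left(95 + S\right) 2 Z = 2 Z \left(95 + S\right)$)
$\sqrt{\left(\frac{-900 + 5634}{4938 + O{\left(29,-94 \right)}} - 1870\right) + Q{\left(44 \right)}} = \sqrt{\left(\frac{-900 + 5634}{4938 + 2 \left(-94\right) \left(95 + 29\right)} - 1870\right) + 8} = \sqrt{\left(\frac{4734}{4938 + 2 \left(-94\right) 124} - 1870\right) + 8} = \sqrt{\left(\frac{4734}{4938 - 23312} - 1870\right) + 8} = \sqrt{\left(\frac{4734}{-18374} - 1870\right) + 8} = \sqrt{\left(4734 \left(- \frac{1}{18374}\right) - 1870\right) + 8} = \sqrt{\left(- \frac{2367}{9187} - 1870\right) + 8} = \sqrt{- \frac{17182057}{9187} + 8} = \sqrt{- \frac{17108561}{9187}} = \frac{i \sqrt{157176349907}}{9187}$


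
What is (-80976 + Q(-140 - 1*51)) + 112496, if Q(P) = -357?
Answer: 31163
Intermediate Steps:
(-80976 + Q(-140 - 1*51)) + 112496 = (-80976 - 357) + 112496 = -81333 + 112496 = 31163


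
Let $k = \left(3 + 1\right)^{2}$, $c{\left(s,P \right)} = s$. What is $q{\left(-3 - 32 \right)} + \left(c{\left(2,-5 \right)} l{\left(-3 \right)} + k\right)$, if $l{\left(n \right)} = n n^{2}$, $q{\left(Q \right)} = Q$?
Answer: $-73$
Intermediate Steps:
$k = 16$ ($k = 4^{2} = 16$)
$l{\left(n \right)} = n^{3}$
$q{\left(-3 - 32 \right)} + \left(c{\left(2,-5 \right)} l{\left(-3 \right)} + k\right) = \left(-3 - 32\right) + \left(2 \left(-3\right)^{3} + 16\right) = \left(-3 - 32\right) + \left(2 \left(-27\right) + 16\right) = -35 + \left(-54 + 16\right) = -35 - 38 = -73$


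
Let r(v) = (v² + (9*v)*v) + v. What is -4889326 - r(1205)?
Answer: -19410781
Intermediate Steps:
r(v) = v + 10*v² (r(v) = (v² + 9*v²) + v = 10*v² + v = v + 10*v²)
-4889326 - r(1205) = -4889326 - 1205*(1 + 10*1205) = -4889326 - 1205*(1 + 12050) = -4889326 - 1205*12051 = -4889326 - 1*14521455 = -4889326 - 14521455 = -19410781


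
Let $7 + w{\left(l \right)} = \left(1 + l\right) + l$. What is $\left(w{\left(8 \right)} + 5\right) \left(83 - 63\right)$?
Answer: $300$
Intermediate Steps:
$w{\left(l \right)} = -6 + 2 l$ ($w{\left(l \right)} = -7 + \left(\left(1 + l\right) + l\right) = -7 + \left(1 + 2 l\right) = -6 + 2 l$)
$\left(w{\left(8 \right)} + 5\right) \left(83 - 63\right) = \left(\left(-6 + 2 \cdot 8\right) + 5\right) \left(83 - 63\right) = \left(\left(-6 + 16\right) + 5\right) 20 = \left(10 + 5\right) 20 = 15 \cdot 20 = 300$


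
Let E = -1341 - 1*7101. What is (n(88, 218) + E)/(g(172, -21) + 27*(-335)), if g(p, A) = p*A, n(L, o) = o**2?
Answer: -39082/12657 ≈ -3.0878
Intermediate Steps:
g(p, A) = A*p
E = -8442 (E = -1341 - 7101 = -8442)
(n(88, 218) + E)/(g(172, -21) + 27*(-335)) = (218**2 - 8442)/(-21*172 + 27*(-335)) = (47524 - 8442)/(-3612 - 9045) = 39082/(-12657) = 39082*(-1/12657) = -39082/12657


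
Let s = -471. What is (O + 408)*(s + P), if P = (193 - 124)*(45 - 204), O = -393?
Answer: -171630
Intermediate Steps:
P = -10971 (P = 69*(-159) = -10971)
(O + 408)*(s + P) = (-393 + 408)*(-471 - 10971) = 15*(-11442) = -171630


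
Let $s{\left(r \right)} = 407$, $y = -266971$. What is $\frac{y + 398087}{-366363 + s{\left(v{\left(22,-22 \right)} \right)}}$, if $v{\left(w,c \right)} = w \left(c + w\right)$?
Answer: $- \frac{32779}{91489} \approx -0.35828$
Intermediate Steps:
$\frac{y + 398087}{-366363 + s{\left(v{\left(22,-22 \right)} \right)}} = \frac{-266971 + 398087}{-366363 + 407} = \frac{131116}{-365956} = 131116 \left(- \frac{1}{365956}\right) = - \frac{32779}{91489}$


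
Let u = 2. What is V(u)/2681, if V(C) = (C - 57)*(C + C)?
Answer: -220/2681 ≈ -0.082059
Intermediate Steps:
V(C) = 2*C*(-57 + C) (V(C) = (-57 + C)*(2*C) = 2*C*(-57 + C))
V(u)/2681 = (2*2*(-57 + 2))/2681 = (2*2*(-55))*(1/2681) = -220*1/2681 = -220/2681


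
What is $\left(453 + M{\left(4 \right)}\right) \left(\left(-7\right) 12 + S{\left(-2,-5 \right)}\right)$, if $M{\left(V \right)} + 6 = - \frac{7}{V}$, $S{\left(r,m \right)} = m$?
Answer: $- \frac{158509}{4} \approx -39627.0$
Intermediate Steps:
$M{\left(V \right)} = -6 - \frac{7}{V}$
$\left(453 + M{\left(4 \right)}\right) \left(\left(-7\right) 12 + S{\left(-2,-5 \right)}\right) = \left(453 - \left(6 + \frac{7}{4}\right)\right) \left(\left(-7\right) 12 - 5\right) = \left(453 - \frac{31}{4}\right) \left(-84 - 5\right) = \left(453 - \frac{31}{4}\right) \left(-89\right) = \frac{1781}{4} \left(-89\right) = - \frac{158509}{4}$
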